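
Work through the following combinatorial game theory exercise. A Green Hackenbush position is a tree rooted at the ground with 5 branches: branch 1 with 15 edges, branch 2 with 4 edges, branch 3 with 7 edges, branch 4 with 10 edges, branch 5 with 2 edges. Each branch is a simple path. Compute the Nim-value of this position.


The tree has 5 branches from the ground vertex.
In Green Hackenbush, the Nim-value of a simple path of length k is k.
Branch 1: length 15, Nim-value = 15
Branch 2: length 4, Nim-value = 4
Branch 3: length 7, Nim-value = 7
Branch 4: length 10, Nim-value = 10
Branch 5: length 2, Nim-value = 2
Total Nim-value = XOR of all branch values:
0 XOR 15 = 15
15 XOR 4 = 11
11 XOR 7 = 12
12 XOR 10 = 6
6 XOR 2 = 4
Nim-value of the tree = 4

4


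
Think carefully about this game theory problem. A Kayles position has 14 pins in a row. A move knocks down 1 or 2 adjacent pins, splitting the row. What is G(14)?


Kayles: a move removes 1 or 2 adjacent pins from a contiguous row.
Removing pins from a row of k leaves two independent rows (a, b) with a + b = k - 1 (one pin) or a + b = k - 2 (two pins); an end removal gives a = 0.
By Sprague-Grundy, G(k) = mex{ G(a) XOR G(b) } over all these splits. G(0) = 0.
G(1): splits (0,0):0^0=0 -> mex({0}) = 1
G(2): splits (0,1):0^1=1 (0,0):0^0=0 -> mex({0, 1}) = 2
G(3): splits (0,2):0^2=2 (1,1):1^1=0 (0,1):0^1=1 -> mex({0, 1, 2}) = 3
G(4): splits (0,3):0^3=3 (1,2):1^2=3 (0,2):0^2=2 (1,1):1^1=0 -> mex({0, 2, 3}) = 1
G(5): splits (0,4):0^1=1 (1,3):1^3=2 (2,2):2^2=0 (0,3):0^3=3 (1,2):1^2=3 -> mex({0, 1, 2, 3}) = 4
G(6) = mex({0, 1, 2, 4}) = 3
G(7) = mex({0, 1, 3, 4, 5}) = 2
G(8) = mex({0, 2, 3, 5, 6}) = 1
G(9) = mex({0, 1, 2, 3, 6, 7}) = 4
G(10) = mex({0, 1, 3, 4, 5, 7}) = 2
G(11) = mex({0, 1, 2, 3, 4, 5}) = 6
G(12) = mex({0, 1, 2, 3, 5, 6, 7}) = 4
G(13) = mex({0, 2, 3, 4, 6, 7}) = 1
G(14) = mex({0, 1, 4, 5, 6, 7}) = 2
Therefore G(14) = 2.

2


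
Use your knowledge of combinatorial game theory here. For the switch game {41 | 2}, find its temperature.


The game is {41 | 2}, a switch {a | b} with numbers a > b.
Cooling {a | b} by t gives {a - t | b + t}, which stops being hot when a - t = b + t, i.e. at t = (a - b)/2. So the temperature of a switch is (a - b)/2.
Temperature = (Left option - Right option) / 2
= (41 - (2)) / 2
= 39 / 2
= 39/2

39/2


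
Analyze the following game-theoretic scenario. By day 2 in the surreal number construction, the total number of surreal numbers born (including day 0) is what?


Day 0: {|} = 0 is born. Count = 1.
Day n: the number of surreal numbers born by day n is 2^(n+1) - 1.
By day 0: 2^1 - 1 = 1
By day 1: 2^2 - 1 = 3
By day 2: 2^3 - 1 = 7
By day 2: 7 surreal numbers.

7


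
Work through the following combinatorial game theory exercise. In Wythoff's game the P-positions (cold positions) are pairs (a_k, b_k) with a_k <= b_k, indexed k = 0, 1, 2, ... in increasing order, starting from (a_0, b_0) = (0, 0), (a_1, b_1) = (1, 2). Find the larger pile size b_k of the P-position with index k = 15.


By Wythoff's theorem, a_k = floor(k * phi) and b_k = floor(k * phi^2) = a_k + k, where phi = (1 + sqrt(5))/2 is the golden ratio.
phi = (1 + sqrt(5))/2 = 1.618034
phi^2 = phi + 1 = 2.618034
k = 15
k * phi^2 = 15 * 2.618034 = 39.270510
b_15 = floor(k * phi^2) = 39 (check: a_15 + k = 24 + 15 = 39)

39


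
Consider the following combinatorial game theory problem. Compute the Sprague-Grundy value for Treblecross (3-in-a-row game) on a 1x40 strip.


Treblecross: place X on empty cells; 3-in-a-row wins.
Playing within two cells of an existing X lets the opponent win at once, so sensible play treats the cells i-2..i+2 around each X as dead. The player left with no safe cell loses, so this is a normal-play take-away game on strips of safe cells.
Placing X at cell i (0-indexed) of a strip of k safe cells leaves independent strips of sizes max(0, i-2) and max(0, k-i-3). Hence G(k) = mex{ G(max(0,i-2)) XOR G(max(0,k-i-3)) : 0 <= i < k }, with G(0) = 0.
G(1): splits (0,0):0^0=0 -> mex({0}) = 1
G(2): splits (0,0):0^0=0 -> mex({0}) = 1
G(3): splits (0,0):0^0=0 -> mex({0}) = 1
G(4): splits (0,1):0^1=1 (0,0):0^0=0 -> mex({0, 1}) = 2
G(5): splits (0,2):0^1=1 (0,1):0^1=1 (0,0):0^0=0 -> mex({0, 1}) = 2
G(6) = mex({1}) = 0
G(7) = mex({0, 1, 2}) = 3
G(8) = mex({0, 1, 2}) = 3
G(9) = mex({0, 2}) = 1
G(10) = mex({0, 2, 3}) = 1
G(11) = mex({0, 3}) = 1
G(12) = mex({1, 3}) = 0
G(13) = mex({0, 1, 2, 3}) = 4
G(14) = mex({0, 1, 2}) = 3
G(15) = mex({0, 1, 2}) = 3
G(16) = mex({0, 1, 2, 4}) = 3
G(17) = mex({0, 1, 3, 4}) = 2
G(18) = mex({0, 1, 3, 4}) = 2
G(19) = mex({0, 1, 3, 5}) = 2
G(20) = mex({0, 1, 2, 3, 5}) = 4
G(21) = mex({0, 1, 2, 3, 5}) = 4
G(22) = mex({1, 2, 6}) = 0
G(23) = mex({0, 1, 2, 3, 4, 6}) = 5
G(24) = mex({0, 1, 2, 3, 4}) = 5
G(25) = mex({0, 1, 3, 4, 7}) = 2
G(26) = mex({0, 1, 3, 4, 5, 7}) = 2
G(27) = mex({0, 1, 3, 5}) = 2
G(28) = mex({0, 1, 2, 5}) = 3
G(29) = mex({0, 1, 2, 4, 5, 6}) = 3
G(30) = mex({1, 2, 4, 6}) = 0
G(31) = mex({0, 1, 2, 3, 4, 6}) = 5
G(32) = mex({1, 2, 3, 4, 7}) = 0
G(33) = mex({0, 3, 7}) = 1
G(34) = mex({0, 2, 3, 5, 7}) = 1
G(35) = mex({0, 2, 3, 5, 6}) = 1
G(36) = mex({0, 1, 2, 5, 6}) = 3
G(37) = mex({0, 1, 2, 4, 5, 6}) = 3
G(38) = mex({0, 1, 2, 4}) = 3
G(39) = mex({0, 1, 2, 3, 4, 7}) = 5
G(40) = mex({0, 1, 2, 3, 4, 5, 7}) = 6
Therefore G(40) = 6.

6


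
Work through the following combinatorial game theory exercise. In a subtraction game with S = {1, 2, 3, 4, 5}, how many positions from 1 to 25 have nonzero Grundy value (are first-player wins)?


Subtraction set S = {1, 2, 3, 4, 5}, so G(n) = n mod 6.
G(n) = 0 when n is a multiple of 6.
Multiples of 6 in [1, 25]: 4
N-positions (nonzero Grundy) = 25 - 4 = 21

21


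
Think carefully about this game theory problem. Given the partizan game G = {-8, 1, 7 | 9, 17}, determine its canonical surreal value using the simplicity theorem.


Left options: {-8, 1, 7}, max = 7
Right options: {9, 17}, min = 9
All options are numbers and max(Left) < min(Right), so by the simplicity theorem the value is the simplest (earliest-born) number strictly between 7 and 9.
The only integer strictly between 7 and 9 is 8.
No non-integer in the interval can be simpler: if x is a non-integer in the interval, then floor(x) or ceil(x) also lies in the interval (the interval contains an integer), and both are proper prefixes of x's sign expansion, i.e. born earlier. So the game value is 8.
Game value = 8

8


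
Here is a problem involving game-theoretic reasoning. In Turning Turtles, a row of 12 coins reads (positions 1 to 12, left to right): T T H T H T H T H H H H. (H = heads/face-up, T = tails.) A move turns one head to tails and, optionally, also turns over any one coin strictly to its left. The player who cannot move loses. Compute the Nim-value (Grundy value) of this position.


Coins: T T H T H T H T H H H H
Key fact: a single head at position k behaves exactly like a Nim heap of size k (turning it to T and optionally flipping a coin at j < k corresponds to moving the heap from k to j, or to 0), and heads combine as a disjunctive sum (two heads at the same place would cancel, matching j XOR j = 0). So the Nim-value is the XOR of the 1-indexed positions of the heads.
Face-up positions (1-indexed): [3, 5, 7, 9, 10, 11, 12]
XOR 0 with 3: 0 XOR 3 = 3
XOR 3 with 5: 3 XOR 5 = 6
XOR 6 with 7: 6 XOR 7 = 1
XOR 1 with 9: 1 XOR 9 = 8
XOR 8 with 10: 8 XOR 10 = 2
XOR 2 with 11: 2 XOR 11 = 9
XOR 9 with 12: 9 XOR 12 = 5
Nim-value = 5

5


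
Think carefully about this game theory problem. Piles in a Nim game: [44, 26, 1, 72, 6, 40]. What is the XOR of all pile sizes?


We need the XOR (exclusive or) of all pile sizes.
After XOR-ing pile 1 (size 44): 0 XOR 44 = 44
After XOR-ing pile 2 (size 26): 44 XOR 26 = 54
After XOR-ing pile 3 (size 1): 54 XOR 1 = 55
After XOR-ing pile 4 (size 72): 55 XOR 72 = 127
After XOR-ing pile 5 (size 6): 127 XOR 6 = 121
After XOR-ing pile 6 (size 40): 121 XOR 40 = 81
The Nim-value of this position is 81.

81


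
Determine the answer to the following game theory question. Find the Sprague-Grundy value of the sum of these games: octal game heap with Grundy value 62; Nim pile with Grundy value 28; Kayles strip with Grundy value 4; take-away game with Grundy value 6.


By the Sprague-Grundy theorem, the Grundy value of a sum of games is the XOR of individual Grundy values.
octal game heap: Grundy value = 62. Running XOR: 0 XOR 62 = 62
Nim pile: Grundy value = 28. Running XOR: 62 XOR 28 = 34
Kayles strip: Grundy value = 4. Running XOR: 34 XOR 4 = 38
take-away game: Grundy value = 6. Running XOR: 38 XOR 6 = 32
The combined Grundy value is 32.

32


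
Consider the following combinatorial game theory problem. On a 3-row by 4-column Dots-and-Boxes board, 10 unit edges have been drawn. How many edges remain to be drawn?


Grid: 3 x 4 boxes, i.e. 4 rows and 5 columns of dots.
Horizontal edges: (rows + 1) * cols = 4 * 4 = 16
Vertical edges: rows * (cols + 1) = 3 * 5 = 15
Total edges: 16 + 15 = 31
Edges drawn: 10
Remaining: 31 - 10 = 21

21


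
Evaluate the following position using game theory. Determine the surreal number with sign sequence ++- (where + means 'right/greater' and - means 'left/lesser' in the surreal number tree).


Sign expansion: ++-
Rule: track bounds (lo, hi), initially (-inf, +inf). On '+', the current value becomes lo and we move to the simplest number in (value, hi): value + 1 if hi = +inf, otherwise the midpoint (value + hi)/2. On '-', the current value becomes hi and we move to value - 1 if lo = -inf, otherwise the midpoint (lo + value)/2.
Start at 0.
Step 1: sign = +, move right. Bounds: (0, +inf). Value = 1
Step 2: sign = +, move right. Bounds: (1, +inf). Value = 2
Step 3: sign = -, move left. Bounds: (1, 2). Value = 3/2
The surreal number with sign expansion ++- is 3/2.

3/2


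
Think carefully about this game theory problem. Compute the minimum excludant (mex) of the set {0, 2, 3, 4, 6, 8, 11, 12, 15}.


Set = {0, 2, 3, 4, 6, 8, 11, 12, 15}
0 is in the set.
1 is NOT in the set. This is the mex.
mex = 1

1


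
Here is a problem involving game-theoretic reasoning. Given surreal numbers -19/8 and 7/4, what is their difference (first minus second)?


x = -19/8, y = 7/4
Converting to common denominator: 8
x = -19/8, y = 14/8
x - y = -19/8 - 7/4 = -33/8

-33/8


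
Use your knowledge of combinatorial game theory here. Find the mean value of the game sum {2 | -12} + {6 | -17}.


G1 = {2 | -12}, G2 = {6 | -17}
Each is a switch {a | b} with numbers a > b; its mean value is (a + b)/2, and mean value is additive over game sums: m(G1 + G2) = m(G1) + m(G2).
Mean of G1 = (2 + (-12))/2 = -10/2 = -5
Mean of G2 = (6 + (-17))/2 = -11/2 = -11/2
Mean of G1 + G2 = -5 + -11/2 = -21/2

-21/2


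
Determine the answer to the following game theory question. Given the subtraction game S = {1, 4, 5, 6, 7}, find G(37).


The subtraction set is S = {1, 4, 5, 6, 7}.
G(k) = mex{ G(k - s) : s in S, s <= k }. We compute iteratively: G(0) = 0.
G(1) = mex({0}) = 1
G(2) = mex({1}) = 0
G(3) = mex({0}) = 1
G(4) = mex({0, 1}) = 2
G(5) = mex({0, 1, 2}) = 3
G(6) = mex({0, 1, 3}) = 2
G(7) = mex({0, 1, 2}) = 3
G(8) = mex({0, 1, 2, 3}) = 4
G(9) = mex({0, 1, 2, 3, 4}) = 5
G(10) = mex({1, 2, 3, 5}) = 0
G(11) = mex({0, 2, 3}) = 1
G(12) = mex({1, 2, 3, 4}) = 0
G(13) = mex({0, 2, 3, 4, 5}) = 1
G(14) = mex({0, 1, 3, 4, 5}) = 2
G(15) = mex({0, 1, 2, 4, 5}) = 3
G(16) = mex({0, 1, 3, 5}) = 2
Observe that G(10)..G(16) = 0, 1, 0, 1, 2, 3, 2 repeats G(0)..G(6) = 0, 1, 0, 1, 2, 3, 2.
For k >= max(S) = 7, G(k) is determined by the previous 7 values G(k-7)..G(k-1); a window of 7 consecutive values has recurred shifted by 10, so by induction G(k + 10) = G(k) for all k >= 0: the sequence is periodic from the start with period 10.
One period: G(0..9) = 0, 1, 0, 1, 2, 3, 2, 3, 4, 5.
37 mod 10 = 7, so G(37) = G(7) = 3.

3


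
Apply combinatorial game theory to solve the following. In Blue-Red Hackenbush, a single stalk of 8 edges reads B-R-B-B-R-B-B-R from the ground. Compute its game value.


Edges (from ground): B-R-B-B-R-B-B-R
By Berlekamp's sign-expansion rule, a Blue-Red Hackenbush stalk has the value of the surreal number whose sign sequence is the edge sequence with B -> + and R -> -.
Sign sequence: +-++-++-
Trace the sign expansion in the surreal number tree, starting from 0:
Edge 1: B (sign +) -> bounds (0, +inf), value = 1
Edge 2: R (sign -) -> bounds (0, 1), value = 1/2
Edge 3: B (sign +) -> bounds (1/2, 1), value = 3/4
Edge 4: B (sign +) -> bounds (3/4, 1), value = 7/8
Edge 5: R (sign -) -> bounds (3/4, 7/8), value = 13/16
Edge 6: B (sign +) -> bounds (13/16, 7/8), value = 27/32
Edge 7: B (sign +) -> bounds (27/32, 7/8), value = 55/64
Edge 8: R (sign -) -> bounds (27/32, 55/64), value = 109/128
Game value = 109/128

109/128


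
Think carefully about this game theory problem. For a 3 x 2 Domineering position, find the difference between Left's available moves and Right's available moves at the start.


Board is 3 x 2 (rows x cols).
Left (vertical) placements: (rows-1) * cols = 2 * 2 = 4
Right (horizontal) placements: rows * (cols-1) = 3 * 1 = 3
Advantage = Left - Right = 4 - 3 = 1

1


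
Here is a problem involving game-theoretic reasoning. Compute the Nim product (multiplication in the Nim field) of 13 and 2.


Nim multiplication is bilinear over XOR: (u XOR v) * w = (u*w) XOR (v*w).
So we split each operand into its bit components and XOR the pairwise Nim products.
13 = 1 + 4 + 8 (as XOR of powers of 2).
2 = 2 (as XOR of powers of 2).
Using the standard Nim-product table on single bits:
  2*2 = 3,   2*4 = 8,   2*8 = 12,
  4*4 = 6,   4*8 = 11,  8*8 = 13,
and  1*x = x (identity), k*l = l*k (commutative).
Pairwise Nim products:
  1 * 2 = 2
  4 * 2 = 8
  8 * 2 = 12
XOR them: 2 XOR 8 XOR 12 = 6.
Result: 13 * 2 = 6 (in Nim).

6


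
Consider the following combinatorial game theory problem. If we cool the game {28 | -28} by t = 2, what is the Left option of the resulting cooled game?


Original game: {28 | -28} (a switch {a | b} with a > b).
Cooling by t (for t below the temperature (a - b)/2 = 28) taxes each move by t: {a | b} cooled by t is {a - t | b + t}.
Cooling amount: t = 2
Cooled Left option: 28 - 2 = 26
Cooled Right option: -28 + 2 = -26
Cooled game: {26 | -26}
Left option = 26

26


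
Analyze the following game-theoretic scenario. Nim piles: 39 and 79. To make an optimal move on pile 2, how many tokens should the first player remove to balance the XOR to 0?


Piles: 39 and 79
Current XOR: 39 XOR 79 = 104 (non-zero, so this is an N-position).
To make the XOR zero, we need to find a move that balances the piles.
For pile 2 (size 79): target = 79 XOR 104 = 39
We reduce pile 2 from 79 to 39.
Tokens removed: 79 - 39 = 40
Verification: 39 XOR 39 = 0

40


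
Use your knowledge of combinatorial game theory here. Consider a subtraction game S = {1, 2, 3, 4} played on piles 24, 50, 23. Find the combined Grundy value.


Subtraction set: {1, 2, 3, 4}
For this subtraction set, G(n) = n mod 5 (period = max + 1 = 5).
Pile 1 (size 24): G(24) = 24 mod 5 = 4
Pile 2 (size 50): G(50) = 50 mod 5 = 0
Pile 3 (size 23): G(23) = 23 mod 5 = 3
Total Grundy value = XOR of all: 4 XOR 0 XOR 3 = 7

7


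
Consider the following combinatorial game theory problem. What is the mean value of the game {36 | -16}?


Game = {36 | -16}, a switch {a | b} with numbers a > b.
Its thermograph has left wall a - t and right wall b + t, which meet at t = (a - b)/2, where both equal (a + b)/2. So the mast (mean value) is at (a + b)/2.
Mean = (36 + (-16))/2 = 20/2 = 10

10


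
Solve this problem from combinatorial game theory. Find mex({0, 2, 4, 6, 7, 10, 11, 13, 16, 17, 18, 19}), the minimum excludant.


Set = {0, 2, 4, 6, 7, 10, 11, 13, 16, 17, 18, 19}
0 is in the set.
1 is NOT in the set. This is the mex.
mex = 1

1


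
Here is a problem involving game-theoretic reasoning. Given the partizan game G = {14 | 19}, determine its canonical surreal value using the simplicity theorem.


Left options: {14}, max = 14
Right options: {19}, min = 19
All options are numbers and max(Left) < min(Right), so by the simplicity theorem the value is the simplest (earliest-born) number strictly between 14 and 19.
Integers 15 through 18 all lie strictly between 14 and 19.
Among integers, the simplest (lowest birthday = smallest |n|; 0 is born on day 0, +-n on day n) is 15.
No non-integer in the interval can be simpler: if x is a non-integer in the interval, then floor(x) or ceil(x) also lies in the interval (the interval contains an integer), and both are proper prefixes of x's sign expansion, i.e. born earlier. So the game value is 15.
Game value = 15

15


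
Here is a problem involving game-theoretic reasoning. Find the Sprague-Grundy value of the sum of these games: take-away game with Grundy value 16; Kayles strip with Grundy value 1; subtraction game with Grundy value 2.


By the Sprague-Grundy theorem, the Grundy value of a sum of games is the XOR of individual Grundy values.
take-away game: Grundy value = 16. Running XOR: 0 XOR 16 = 16
Kayles strip: Grundy value = 1. Running XOR: 16 XOR 1 = 17
subtraction game: Grundy value = 2. Running XOR: 17 XOR 2 = 19
The combined Grundy value is 19.

19


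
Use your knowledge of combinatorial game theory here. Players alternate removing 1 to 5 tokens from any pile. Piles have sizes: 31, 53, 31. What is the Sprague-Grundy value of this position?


Subtraction set: {1, 2, 3, 4, 5}
For this subtraction set, G(n) = n mod 6 (period = max + 1 = 6).
Pile 1 (size 31): G(31) = 31 mod 6 = 1
Pile 2 (size 53): G(53) = 53 mod 6 = 5
Pile 3 (size 31): G(31) = 31 mod 6 = 1
Total Grundy value = XOR of all: 1 XOR 5 XOR 1 = 5

5


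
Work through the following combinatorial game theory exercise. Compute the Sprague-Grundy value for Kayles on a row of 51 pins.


Kayles: a move removes 1 or 2 adjacent pins from a contiguous row.
Removing pins from a row of k leaves two independent rows (a, b) with a + b = k - 1 (one pin) or a + b = k - 2 (two pins); an end removal gives a = 0.
By Sprague-Grundy, G(k) = mex{ G(a) XOR G(b) } over all these splits. G(0) = 0.
G(1): splits (0,0):0^0=0 -> mex({0}) = 1
G(2): splits (0,1):0^1=1 (0,0):0^0=0 -> mex({0, 1}) = 2
G(3): splits (0,2):0^2=2 (1,1):1^1=0 (0,1):0^1=1 -> mex({0, 1, 2}) = 3
G(4): splits (0,3):0^3=3 (1,2):1^2=3 (0,2):0^2=2 (1,1):1^1=0 -> mex({0, 2, 3}) = 1
G(5): splits (0,4):0^1=1 (1,3):1^3=2 (2,2):2^2=0 (0,3):0^3=3 (1,2):1^2=3 -> mex({0, 1, 2, 3}) = 4
G(6) = mex({0, 1, 2, 4}) = 3
G(7) = mex({0, 1, 3, 4, 5}) = 2
G(8) = mex({0, 2, 3, 5, 6}) = 1
G(9) = mex({0, 1, 2, 3, 6, 7}) = 4
G(10) = mex({0, 1, 3, 4, 5, 7}) = 2
G(11) = mex({0, 1, 2, 3, 4, 5}) = 6
G(12) = mex({0, 1, 2, 3, 5, 6, 7}) = 4
G(13) = mex({0, 2, 3, 4, 6, 7}) = 1
G(14) = mex({0, 1, 4, 5, 6, 7}) = 2
G(15) = mex({0, 1, 2, 3, 4, 5, 6}) = 7
G(16) = mex({0, 2, 3, 5, 6, 7}) = 1
G(17) = mex({0, 1, 2, 3, 5, 6, 7}) = 4
G(18) = mex({0, 1, 2, 4, 5, 6}) = 3
G(19) = mex({0, 1, 3, 4, 5, 7}) = 2
G(20) = mex({0, 2, 3, 4, 5, 6, 7}) = 1
G(21) = mex({0, 1, 2, 3, 5, 6, 7}) = 4
G(22) = mex({0, 1, 2, 3, 4, 5, 7}) = 6
G(23) = mex({0, 1, 2, 3, 4, 5, 6}) = 7
G(24) = mex({0, 1, 2, 3, 5, 6, 7}) = 4
G(25) = mex({0, 2, 3, 4, 6, 7}) = 1
G(26) = mex({0, 1, 3, 4, 5, 6, 7}) = 2
G(27) = mex({0, 1, 2, 3, 4, 5, 6, 7}) = 8
G(28) = mex({0, 1, 2, 3, 4, 6, 7, 8}) = 5
G(29) = mex({0, 1, 2, 3, 5, 6, 7, 8, 9}) = 4
G(30) = mex({0, 1, 2, 3, 4, 5, 6, 9, 10}) = 7
G(31) = mex({0, 1, 3, 4, 5, 7, 10, 11}) = 2
G(32) = mex({0, 2, 3, 4, 5, 6, 7, 9, 11}) = 1
G(33) = mex({0, 1, 2, 3, 4, 5, 6, 7, 9, 12}) = 8
G(34) = mex({0, 1, 2, 3, 4, 5, 7, 8, 11, 12}) = 6
G(35) = mex({0, 1, 2, 3, 4, 5, 6, 8, 9, 10, 11}) = 7
G(36) = mex({0, 1, 2, 3, 5, 6, 7, 9, 10}) = 4
G(37) = mex({0, 2, 3, 4, 6, 7, 9, 10, 11, 12}) = 1
G(38) = mex({0, 1, 3, 4, 5, 6, 7, 9, 10, 11, 12}) = 2
G(39) = mex({0, 1, 2, 4, 5, 6, 7, 9, 10, 12, 14}) = 3
G(40) = mex({0, 2, 3, 4, 6, 7, 11, 12, 14}) = 1
G(41) = mex({0, 1, 2, 3, 5, 6, 7, 9, 10, 11, 12}) = 4
G(42) = mex({0, 1, 2, 3, 4, 5, 6, 9, 10}) = 7
G(43) = mex({0, 1, 3, 4, 5, 7, 9, 10, 12, 15}) = 2
G(44) = mex({0, 2, 3, 4, 5, 6, 7, 9, 10, 12, 15}) = 1
G(45) = mex({0, 1, 2, 3, 4, 5, 6, 7, 9, 10, 12, 14}) = 8
G(46) = mex({0, 1, 3, 4, 5, 7, 8, 11, 12, 14}) = 2
G(47) = mex({0, 1, 2, 3, 4, 5, 6, 8, 9, 10, 11, 12}) = 7
G(48) = mex({0, 1, 2, 3, 5, 6, 7, 9, 10}) = 4
G(49) = mex({0, 2, 3, 4, 6, 7, 9, 10, 11, 12, 15}) = 1
G(50) = mex({0, 1, 4, 5, 6, 7, 9, 11, 12, 14, 15}) = 2
G(51) = mex({0, 1, 2, 3, 4, 5, 6, 7, 9, 12, 14, 15}) = 8
Therefore G(51) = 8.

8


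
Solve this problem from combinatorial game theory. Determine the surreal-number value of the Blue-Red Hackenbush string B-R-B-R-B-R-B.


Edges (from ground): B-R-B-R-B-R-B
By Berlekamp's sign-expansion rule, a Blue-Red Hackenbush stalk has the value of the surreal number whose sign sequence is the edge sequence with B -> + and R -> -.
Sign sequence: +-+-+-+
Trace the sign expansion in the surreal number tree, starting from 0:
Edge 1: B (sign +) -> bounds (0, +inf), value = 1
Edge 2: R (sign -) -> bounds (0, 1), value = 1/2
Edge 3: B (sign +) -> bounds (1/2, 1), value = 3/4
Edge 4: R (sign -) -> bounds (1/2, 3/4), value = 5/8
Edge 5: B (sign +) -> bounds (5/8, 3/4), value = 11/16
Edge 6: R (sign -) -> bounds (5/8, 11/16), value = 21/32
Edge 7: B (sign +) -> bounds (21/32, 11/16), value = 43/64
Game value = 43/64

43/64


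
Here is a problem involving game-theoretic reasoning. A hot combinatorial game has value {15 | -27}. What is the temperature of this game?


The game is {15 | -27}, a switch {a | b} with numbers a > b.
Cooling {a | b} by t gives {a - t | b + t}, which stops being hot when a - t = b + t, i.e. at t = (a - b)/2. So the temperature of a switch is (a - b)/2.
Temperature = (Left option - Right option) / 2
= (15 - (-27)) / 2
= 42 / 2
= 21

21


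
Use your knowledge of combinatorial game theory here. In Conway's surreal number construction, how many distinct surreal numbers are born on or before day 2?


Day 0: {|} = 0 is born. Count = 1.
Day n: the number of surreal numbers born by day n is 2^(n+1) - 1.
By day 0: 2^1 - 1 = 1
By day 1: 2^2 - 1 = 3
By day 2: 2^3 - 1 = 7
By day 2: 7 surreal numbers.

7


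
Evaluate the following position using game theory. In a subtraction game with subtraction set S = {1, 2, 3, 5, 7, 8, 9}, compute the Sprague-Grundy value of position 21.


The subtraction set is S = {1, 2, 3, 5, 7, 8, 9}.
G(k) = mex{ G(k - s) : s in S, s <= k }. We compute iteratively: G(0) = 0.
G(1) = mex({0}) = 1
G(2) = mex({0, 1}) = 2
G(3) = mex({0, 1, 2}) = 3
G(4) = mex({1, 2, 3}) = 0
G(5) = mex({0, 2, 3}) = 1
G(6) = mex({0, 1, 3}) = 2
G(7) = mex({0, 1, 2}) = 3
G(8) = mex({0, 1, 2, 3}) = 4
G(9) = mex({0, 1, 2, 3, 4}) = 5
G(10) = mex({1, 2, 3, 4, 5}) = 0
G(11) = mex({0, 2, 3, 4, 5}) = 1
G(12) = mex({0, 1, 3, 5}) = 2
G(13) = mex({0, 1, 2, 4}) = 3
G(14) = mex({1, 2, 3, 5}) = 0
G(15) = mex({0, 2, 3, 4}) = 1
G(16) = mex({0, 1, 3, 4, 5}) = 2
G(17) = mex({0, 1, 2, 4, 5}) = 3
G(18) = mex({0, 1, 2, 3, 5}) = 4
Observe that G(10)..G(18) = 0, 1, 2, 3, 0, 1, 2, 3, 4 repeats G(0)..G(8) = 0, 1, 2, 3, 0, 1, 2, 3, 4.
For k >= max(S) = 9, G(k) is determined by the previous 9 values G(k-9)..G(k-1); a window of 9 consecutive values has recurred shifted by 10, so by induction G(k + 10) = G(k) for all k >= 0: the sequence is periodic from the start with period 10.
One period: G(0..9) = 0, 1, 2, 3, 0, 1, 2, 3, 4, 5.
21 mod 10 = 1, so G(21) = G(1) = 1.

1


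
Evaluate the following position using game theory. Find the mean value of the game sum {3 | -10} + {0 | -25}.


G1 = {3 | -10}, G2 = {0 | -25}
Each is a switch {a | b} with numbers a > b; its mean value is (a + b)/2, and mean value is additive over game sums: m(G1 + G2) = m(G1) + m(G2).
Mean of G1 = (3 + (-10))/2 = -7/2 = -7/2
Mean of G2 = (0 + (-25))/2 = -25/2 = -25/2
Mean of G1 + G2 = -7/2 + -25/2 = -16

-16


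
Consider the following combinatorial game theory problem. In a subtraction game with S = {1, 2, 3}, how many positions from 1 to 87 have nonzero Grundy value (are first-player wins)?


Subtraction set S = {1, 2, 3}, so G(n) = n mod 4.
G(n) = 0 when n is a multiple of 4.
Multiples of 4 in [1, 87]: 21
N-positions (nonzero Grundy) = 87 - 21 = 66

66


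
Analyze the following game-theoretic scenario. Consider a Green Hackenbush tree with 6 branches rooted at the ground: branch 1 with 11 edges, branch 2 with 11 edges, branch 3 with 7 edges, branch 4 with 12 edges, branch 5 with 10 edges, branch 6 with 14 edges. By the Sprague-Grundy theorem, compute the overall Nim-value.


The tree has 6 branches from the ground vertex.
In Green Hackenbush, the Nim-value of a simple path of length k is k.
Branch 1: length 11, Nim-value = 11
Branch 2: length 11, Nim-value = 11
Branch 3: length 7, Nim-value = 7
Branch 4: length 12, Nim-value = 12
Branch 5: length 10, Nim-value = 10
Branch 6: length 14, Nim-value = 14
Total Nim-value = XOR of all branch values:
0 XOR 11 = 11
11 XOR 11 = 0
0 XOR 7 = 7
7 XOR 12 = 11
11 XOR 10 = 1
1 XOR 14 = 15
Nim-value of the tree = 15

15


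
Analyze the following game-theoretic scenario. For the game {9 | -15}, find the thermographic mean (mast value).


Game = {9 | -15}, a switch {a | b} with numbers a > b.
Its thermograph has left wall a - t and right wall b + t, which meet at t = (a - b)/2, where both equal (a + b)/2. So the mast (mean value) is at (a + b)/2.
Mean = (9 + (-15))/2 = -6/2 = -3

-3


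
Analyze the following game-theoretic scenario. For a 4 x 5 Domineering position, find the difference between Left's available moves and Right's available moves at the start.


Board is 4 x 5 (rows x cols).
Left (vertical) placements: (rows-1) * cols = 3 * 5 = 15
Right (horizontal) placements: rows * (cols-1) = 4 * 4 = 16
Advantage = Left - Right = 15 - 16 = -1

-1


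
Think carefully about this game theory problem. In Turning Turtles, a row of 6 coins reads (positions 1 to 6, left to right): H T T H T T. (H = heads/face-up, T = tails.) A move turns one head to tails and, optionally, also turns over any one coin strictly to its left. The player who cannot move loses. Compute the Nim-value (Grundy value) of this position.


Coins: H T T H T T
Key fact: a single head at position k behaves exactly like a Nim heap of size k (turning it to T and optionally flipping a coin at j < k corresponds to moving the heap from k to j, or to 0), and heads combine as a disjunctive sum (two heads at the same place would cancel, matching j XOR j = 0). So the Nim-value is the XOR of the 1-indexed positions of the heads.
Face-up positions (1-indexed): [1, 4]
XOR 0 with 1: 0 XOR 1 = 1
XOR 1 with 4: 1 XOR 4 = 5
Nim-value = 5

5


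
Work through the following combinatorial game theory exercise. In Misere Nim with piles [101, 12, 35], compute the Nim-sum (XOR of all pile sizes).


We need the XOR (exclusive or) of all pile sizes.
After XOR-ing pile 1 (size 101): 0 XOR 101 = 101
After XOR-ing pile 2 (size 12): 101 XOR 12 = 105
After XOR-ing pile 3 (size 35): 105 XOR 35 = 74
The Nim-value of this position is 74.

74


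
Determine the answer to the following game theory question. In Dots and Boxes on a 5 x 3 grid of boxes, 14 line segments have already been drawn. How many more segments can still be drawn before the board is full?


Grid: 5 x 3 boxes, i.e. 6 rows and 4 columns of dots.
Horizontal edges: (rows + 1) * cols = 6 * 3 = 18
Vertical edges: rows * (cols + 1) = 5 * 4 = 20
Total edges: 18 + 20 = 38
Edges drawn: 14
Remaining: 38 - 14 = 24

24


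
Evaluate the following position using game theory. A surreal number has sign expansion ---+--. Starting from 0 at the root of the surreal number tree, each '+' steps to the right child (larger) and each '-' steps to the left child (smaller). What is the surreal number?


Sign expansion: ---+--
Rule: track bounds (lo, hi), initially (-inf, +inf). On '+', the current value becomes lo and we move to the simplest number in (value, hi): value + 1 if hi = +inf, otherwise the midpoint (value + hi)/2. On '-', the current value becomes hi and we move to value - 1 if lo = -inf, otherwise the midpoint (lo + value)/2.
Start at 0.
Step 1: sign = -, move left. Bounds: (-inf, 0). Value = -1
Step 2: sign = -, move left. Bounds: (-inf, -1). Value = -2
Step 3: sign = -, move left. Bounds: (-inf, -2). Value = -3
Step 4: sign = +, move right. Bounds: (-3, -2). Value = -5/2
Step 5: sign = -, move left. Bounds: (-3, -5/2). Value = -11/4
Step 6: sign = -, move left. Bounds: (-3, -11/4). Value = -23/8
The surreal number with sign expansion ---+-- is -23/8.

-23/8


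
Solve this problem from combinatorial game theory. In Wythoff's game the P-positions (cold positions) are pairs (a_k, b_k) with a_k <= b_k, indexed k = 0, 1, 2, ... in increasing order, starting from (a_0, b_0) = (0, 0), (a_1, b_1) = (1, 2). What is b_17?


By Wythoff's theorem, a_k = floor(k * phi) and b_k = floor(k * phi^2) = a_k + k, where phi = (1 + sqrt(5))/2 is the golden ratio.
phi = (1 + sqrt(5))/2 = 1.618034
phi^2 = phi + 1 = 2.618034
k = 17
k * phi^2 = 17 * 2.618034 = 44.506578
b_17 = floor(k * phi^2) = 44 (check: a_17 + k = 27 + 17 = 44)

44


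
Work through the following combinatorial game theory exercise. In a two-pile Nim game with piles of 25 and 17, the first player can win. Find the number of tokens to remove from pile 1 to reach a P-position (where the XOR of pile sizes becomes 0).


Piles: 25 and 17
Current XOR: 25 XOR 17 = 8 (non-zero, so this is an N-position).
To make the XOR zero, we need to find a move that balances the piles.
For pile 1 (size 25): target = 25 XOR 8 = 17
We reduce pile 1 from 25 to 17.
Tokens removed: 25 - 17 = 8
Verification: 17 XOR 17 = 0

8


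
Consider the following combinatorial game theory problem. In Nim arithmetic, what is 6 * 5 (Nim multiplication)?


Nim multiplication is bilinear over XOR: (u XOR v) * w = (u*w) XOR (v*w).
So we split each operand into its bit components and XOR the pairwise Nim products.
6 = 2 + 4 (as XOR of powers of 2).
5 = 1 + 4 (as XOR of powers of 2).
Using the standard Nim-product table on single bits:
  2*2 = 3,   2*4 = 8,   2*8 = 12,
  4*4 = 6,   4*8 = 11,  8*8 = 13,
and  1*x = x (identity), k*l = l*k (commutative).
Pairwise Nim products:
  2 * 1 = 2
  2 * 4 = 8
  4 * 1 = 4
  4 * 4 = 6
XOR them: 2 XOR 8 XOR 4 XOR 6 = 8.
Result: 6 * 5 = 8 (in Nim).

8


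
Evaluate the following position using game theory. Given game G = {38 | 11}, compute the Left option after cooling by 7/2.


Original game: {38 | 11} (a switch {a | b} with a > b).
Cooling by t (for t below the temperature (a - b)/2 = 27/2) taxes each move by t: {a | b} cooled by t is {a - t | b + t}.
Cooling amount: t = 7/2
Cooled Left option: 38 - 7/2 = 69/2
Cooled Right option: 11 + 7/2 = 29/2
Cooled game: {69/2 | 29/2}
Left option = 69/2

69/2


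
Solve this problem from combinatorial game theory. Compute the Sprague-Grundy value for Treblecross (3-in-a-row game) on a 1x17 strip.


Treblecross: place X on empty cells; 3-in-a-row wins.
Playing within two cells of an existing X lets the opponent win at once, so sensible play treats the cells i-2..i+2 around each X as dead. The player left with no safe cell loses, so this is a normal-play take-away game on strips of safe cells.
Placing X at cell i (0-indexed) of a strip of k safe cells leaves independent strips of sizes max(0, i-2) and max(0, k-i-3). Hence G(k) = mex{ G(max(0,i-2)) XOR G(max(0,k-i-3)) : 0 <= i < k }, with G(0) = 0.
G(1): splits (0,0):0^0=0 -> mex({0}) = 1
G(2): splits (0,0):0^0=0 -> mex({0}) = 1
G(3): splits (0,0):0^0=0 -> mex({0}) = 1
G(4): splits (0,1):0^1=1 (0,0):0^0=0 -> mex({0, 1}) = 2
G(5): splits (0,2):0^1=1 (0,1):0^1=1 (0,0):0^0=0 -> mex({0, 1}) = 2
G(6) = mex({1}) = 0
G(7) = mex({0, 1, 2}) = 3
G(8) = mex({0, 1, 2}) = 3
G(9) = mex({0, 2}) = 1
G(10) = mex({0, 2, 3}) = 1
G(11) = mex({0, 3}) = 1
G(12) = mex({1, 3}) = 0
G(13) = mex({0, 1, 2, 3}) = 4
G(14) = mex({0, 1, 2}) = 3
G(15) = mex({0, 1, 2}) = 3
G(16) = mex({0, 1, 2, 4}) = 3
G(17) = mex({0, 1, 3, 4}) = 2
Therefore G(17) = 2.

2


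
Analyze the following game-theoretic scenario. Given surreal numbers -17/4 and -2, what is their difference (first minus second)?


x = -17/4, y = -2
Converting to common denominator: 4
x = -17/4, y = -8/4
x - y = -17/4 - -2 = -9/4

-9/4


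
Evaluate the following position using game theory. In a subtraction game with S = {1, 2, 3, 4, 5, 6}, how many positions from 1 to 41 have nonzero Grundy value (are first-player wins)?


Subtraction set S = {1, 2, 3, 4, 5, 6}, so G(n) = n mod 7.
G(n) = 0 when n is a multiple of 7.
Multiples of 7 in [1, 41]: 5
N-positions (nonzero Grundy) = 41 - 5 = 36

36


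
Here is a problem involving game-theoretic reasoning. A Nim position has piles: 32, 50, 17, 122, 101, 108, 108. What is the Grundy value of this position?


We need the XOR (exclusive or) of all pile sizes.
After XOR-ing pile 1 (size 32): 0 XOR 32 = 32
After XOR-ing pile 2 (size 50): 32 XOR 50 = 18
After XOR-ing pile 3 (size 17): 18 XOR 17 = 3
After XOR-ing pile 4 (size 122): 3 XOR 122 = 121
After XOR-ing pile 5 (size 101): 121 XOR 101 = 28
After XOR-ing pile 6 (size 108): 28 XOR 108 = 112
After XOR-ing pile 7 (size 108): 112 XOR 108 = 28
The Nim-value of this position is 28.

28


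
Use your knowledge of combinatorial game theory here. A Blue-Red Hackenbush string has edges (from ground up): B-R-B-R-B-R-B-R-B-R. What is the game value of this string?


Edges (from ground): B-R-B-R-B-R-B-R-B-R
By Berlekamp's sign-expansion rule, a Blue-Red Hackenbush stalk has the value of the surreal number whose sign sequence is the edge sequence with B -> + and R -> -.
Sign sequence: +-+-+-+-+-
Trace the sign expansion in the surreal number tree, starting from 0:
Edge 1: B (sign +) -> bounds (0, +inf), value = 1
Edge 2: R (sign -) -> bounds (0, 1), value = 1/2
Edge 3: B (sign +) -> bounds (1/2, 1), value = 3/4
Edge 4: R (sign -) -> bounds (1/2, 3/4), value = 5/8
Edge 5: B (sign +) -> bounds (5/8, 3/4), value = 11/16
Edge 6: R (sign -) -> bounds (5/8, 11/16), value = 21/32
Edge 7: B (sign +) -> bounds (21/32, 11/16), value = 43/64
Edge 8: R (sign -) -> bounds (21/32, 43/64), value = 85/128
Edge 9: B (sign +) -> bounds (85/128, 43/64), value = 171/256
Edge 10: R (sign -) -> bounds (85/128, 171/256), value = 341/512
Game value = 341/512

341/512


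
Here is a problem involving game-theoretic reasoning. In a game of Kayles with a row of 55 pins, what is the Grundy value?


Kayles: a move removes 1 or 2 adjacent pins from a contiguous row.
Removing pins from a row of k leaves two independent rows (a, b) with a + b = k - 1 (one pin) or a + b = k - 2 (two pins); an end removal gives a = 0.
By Sprague-Grundy, G(k) = mex{ G(a) XOR G(b) } over all these splits. G(0) = 0.
G(1): splits (0,0):0^0=0 -> mex({0}) = 1
G(2): splits (0,1):0^1=1 (0,0):0^0=0 -> mex({0, 1}) = 2
G(3): splits (0,2):0^2=2 (1,1):1^1=0 (0,1):0^1=1 -> mex({0, 1, 2}) = 3
G(4): splits (0,3):0^3=3 (1,2):1^2=3 (0,2):0^2=2 (1,1):1^1=0 -> mex({0, 2, 3}) = 1
G(5): splits (0,4):0^1=1 (1,3):1^3=2 (2,2):2^2=0 (0,3):0^3=3 (1,2):1^2=3 -> mex({0, 1, 2, 3}) = 4
G(6) = mex({0, 1, 2, 4}) = 3
G(7) = mex({0, 1, 3, 4, 5}) = 2
G(8) = mex({0, 2, 3, 5, 6}) = 1
G(9) = mex({0, 1, 2, 3, 6, 7}) = 4
G(10) = mex({0, 1, 3, 4, 5, 7}) = 2
G(11) = mex({0, 1, 2, 3, 4, 5}) = 6
G(12) = mex({0, 1, 2, 3, 5, 6, 7}) = 4
G(13) = mex({0, 2, 3, 4, 6, 7}) = 1
G(14) = mex({0, 1, 4, 5, 6, 7}) = 2
G(15) = mex({0, 1, 2, 3, 4, 5, 6}) = 7
G(16) = mex({0, 2, 3, 5, 6, 7}) = 1
G(17) = mex({0, 1, 2, 3, 5, 6, 7}) = 4
G(18) = mex({0, 1, 2, 4, 5, 6}) = 3
G(19) = mex({0, 1, 3, 4, 5, 7}) = 2
G(20) = mex({0, 2, 3, 4, 5, 6, 7}) = 1
G(21) = mex({0, 1, 2, 3, 5, 6, 7}) = 4
G(22) = mex({0, 1, 2, 3, 4, 5, 7}) = 6
G(23) = mex({0, 1, 2, 3, 4, 5, 6}) = 7
G(24) = mex({0, 1, 2, 3, 5, 6, 7}) = 4
G(25) = mex({0, 2, 3, 4, 6, 7}) = 1
G(26) = mex({0, 1, 3, 4, 5, 6, 7}) = 2
G(27) = mex({0, 1, 2, 3, 4, 5, 6, 7}) = 8
G(28) = mex({0, 1, 2, 3, 4, 6, 7, 8}) = 5
G(29) = mex({0, 1, 2, 3, 5, 6, 7, 8, 9}) = 4
G(30) = mex({0, 1, 2, 3, 4, 5, 6, 9, 10}) = 7
G(31) = mex({0, 1, 3, 4, 5, 7, 10, 11}) = 2
G(32) = mex({0, 2, 3, 4, 5, 6, 7, 9, 11}) = 1
G(33) = mex({0, 1, 2, 3, 4, 5, 6, 7, 9, 12}) = 8
G(34) = mex({0, 1, 2, 3, 4, 5, 7, 8, 11, 12}) = 6
G(35) = mex({0, 1, 2, 3, 4, 5, 6, 8, 9, 10, 11}) = 7
G(36) = mex({0, 1, 2, 3, 5, 6, 7, 9, 10}) = 4
G(37) = mex({0, 2, 3, 4, 6, 7, 9, 10, 11, 12}) = 1
G(38) = mex({0, 1, 3, 4, 5, 6, 7, 9, 10, 11, 12}) = 2
G(39) = mex({0, 1, 2, 4, 5, 6, 7, 9, 10, 12, 14}) = 3
G(40) = mex({0, 2, 3, 4, 6, 7, 11, 12, 14}) = 1
G(41) = mex({0, 1, 2, 3, 5, 6, 7, 9, 10, 11, 12}) = 4
G(42) = mex({0, 1, 2, 3, 4, 5, 6, 9, 10}) = 7
G(43) = mex({0, 1, 3, 4, 5, 7, 9, 10, 12, 15}) = 2
G(44) = mex({0, 2, 3, 4, 5, 6, 7, 9, 10, 12, 15}) = 1
G(45) = mex({0, 1, 2, 3, 4, 5, 6, 7, 9, 10, 12, 14}) = 8
G(46) = mex({0, 1, 3, 4, 5, 7, 8, 11, 12, 14}) = 2
G(47) = mex({0, 1, 2, 3, 4, 5, 6, 8, 9, 10, 11, 12}) = 7
G(48) = mex({0, 1, 2, 3, 5, 6, 7, 9, 10}) = 4
G(49) = mex({0, 2, 3, 4, 6, 7, 9, 10, 11, 12, 15}) = 1
G(50) = mex({0, 1, 4, 5, 6, 7, 9, 11, 12, 14, 15}) = 2
G(51) = mex({0, 1, 2, 3, 4, 5, 6, 7, 9, 12, 14, 15}) = 8
G(52) = mex({0, 2, 3, 4, 5, 6, 7, 8, 11, 12, 15}) = 1
G(53) = mex({0, 1, 2, 3, 5, 6, 7, 8, 9, 10, 11, 12}) = 4
G(54) = mex({0, 1, 2, 3, 4, 5, 6, 9, 10}) = 7
G(55) = mex({0, 1, 3, 4, 5, 7, 9, 10, 11, 12}) = 2
Therefore G(55) = 2.

2


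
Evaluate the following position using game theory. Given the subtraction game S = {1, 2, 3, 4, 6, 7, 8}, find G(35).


The subtraction set is S = {1, 2, 3, 4, 6, 7, 8}.
G(k) = mex{ G(k - s) : s in S, s <= k }. We compute iteratively: G(0) = 0.
G(1) = mex({0}) = 1
G(2) = mex({0, 1}) = 2
G(3) = mex({0, 1, 2}) = 3
G(4) = mex({0, 1, 2, 3}) = 4
G(5) = mex({1, 2, 3, 4}) = 0
G(6) = mex({0, 2, 3, 4}) = 1
G(7) = mex({0, 1, 3, 4}) = 2
G(8) = mex({0, 1, 2, 4}) = 3
G(9) = mex({0, 1, 2, 3}) = 4
G(10) = mex({1, 2, 3, 4}) = 0
G(11) = mex({0, 2, 3, 4}) = 1
G(12) = mex({0, 1, 3, 4}) = 2
Observe that G(5)..G(12) = 0, 1, 2, 3, 4, 0, 1, 2 repeats G(0)..G(7) = 0, 1, 2, 3, 4, 0, 1, 2.
For k >= max(S) = 8, G(k) is determined by the previous 8 values G(k-8)..G(k-1); a window of 8 consecutive values has recurred shifted by 5, so by induction G(k + 5) = G(k) for all k >= 0: the sequence is periodic from the start with period 5.
One period: G(0..4) = 0, 1, 2, 3, 4.
35 mod 5 = 0, so G(35) = G(0) = 0.

0


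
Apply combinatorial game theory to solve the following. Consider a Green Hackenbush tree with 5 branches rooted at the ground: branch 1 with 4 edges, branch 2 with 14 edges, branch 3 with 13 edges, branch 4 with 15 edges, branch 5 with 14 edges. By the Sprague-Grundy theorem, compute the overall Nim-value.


The tree has 5 branches from the ground vertex.
In Green Hackenbush, the Nim-value of a simple path of length k is k.
Branch 1: length 4, Nim-value = 4
Branch 2: length 14, Nim-value = 14
Branch 3: length 13, Nim-value = 13
Branch 4: length 15, Nim-value = 15
Branch 5: length 14, Nim-value = 14
Total Nim-value = XOR of all branch values:
0 XOR 4 = 4
4 XOR 14 = 10
10 XOR 13 = 7
7 XOR 15 = 8
8 XOR 14 = 6
Nim-value of the tree = 6

6


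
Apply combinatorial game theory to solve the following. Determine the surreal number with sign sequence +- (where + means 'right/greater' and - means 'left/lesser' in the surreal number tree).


Sign expansion: +-
Rule: track bounds (lo, hi), initially (-inf, +inf). On '+', the current value becomes lo and we move to the simplest number in (value, hi): value + 1 if hi = +inf, otherwise the midpoint (value + hi)/2. On '-', the current value becomes hi and we move to value - 1 if lo = -inf, otherwise the midpoint (lo + value)/2.
Start at 0.
Step 1: sign = +, move right. Bounds: (0, +inf). Value = 1
Step 2: sign = -, move left. Bounds: (0, 1). Value = 1/2
The surreal number with sign expansion +- is 1/2.

1/2


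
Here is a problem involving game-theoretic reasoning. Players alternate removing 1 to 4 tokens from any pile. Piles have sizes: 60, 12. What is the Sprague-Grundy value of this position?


Subtraction set: {1, 2, 3, 4}
For this subtraction set, G(n) = n mod 5 (period = max + 1 = 5).
Pile 1 (size 60): G(60) = 60 mod 5 = 0
Pile 2 (size 12): G(12) = 12 mod 5 = 2
Total Grundy value = XOR of all: 0 XOR 2 = 2

2


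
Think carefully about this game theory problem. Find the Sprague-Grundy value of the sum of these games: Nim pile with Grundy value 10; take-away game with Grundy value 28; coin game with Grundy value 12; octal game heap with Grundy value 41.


By the Sprague-Grundy theorem, the Grundy value of a sum of games is the XOR of individual Grundy values.
Nim pile: Grundy value = 10. Running XOR: 0 XOR 10 = 10
take-away game: Grundy value = 28. Running XOR: 10 XOR 28 = 22
coin game: Grundy value = 12. Running XOR: 22 XOR 12 = 26
octal game heap: Grundy value = 41. Running XOR: 26 XOR 41 = 51
The combined Grundy value is 51.

51
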